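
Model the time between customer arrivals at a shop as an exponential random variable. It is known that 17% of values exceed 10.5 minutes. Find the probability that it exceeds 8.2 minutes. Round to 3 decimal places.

0.251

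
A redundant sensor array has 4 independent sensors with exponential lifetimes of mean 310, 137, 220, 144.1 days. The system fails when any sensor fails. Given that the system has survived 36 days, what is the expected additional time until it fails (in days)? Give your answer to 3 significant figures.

45.4

First-failure rate Σλ = 1/310 + 1/137 + 1/220 + 1/144.1 = 0.0220102.
By memorylessness the expected residual is 1/Σλ = 45.4336 days, regardless of the 36 already elapsed.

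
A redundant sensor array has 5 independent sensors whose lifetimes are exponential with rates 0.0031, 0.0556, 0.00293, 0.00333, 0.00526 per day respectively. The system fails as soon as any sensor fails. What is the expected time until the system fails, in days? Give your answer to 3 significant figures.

14.2

The time to first failure is exponential with rate Σλ = 0.0031 + 0.0556 + 0.00293 + 0.00333 + 0.00526 = 0.07022.
E[min] = 1/Σλ = 1/0.07022 = 14.241 days.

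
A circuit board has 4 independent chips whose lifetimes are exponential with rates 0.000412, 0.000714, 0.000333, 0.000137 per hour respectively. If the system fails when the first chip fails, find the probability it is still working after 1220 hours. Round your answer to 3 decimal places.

The time to first failure is exponential with rate Σλ = 0.000412 + 0.000714 + 0.000333 + 0.000137 = 0.001596.
P(min > 1220) = e^(−0.001596·1220) = e^(−1.9471) ≈ 0.143.

0.143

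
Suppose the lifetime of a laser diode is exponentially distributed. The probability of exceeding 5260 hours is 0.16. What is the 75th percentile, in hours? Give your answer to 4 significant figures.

3979

e^(−λ·5260) = 0.16 ⇒ λ = −ln(0.16)/5260 = 0.0003484.
75th percentile: 1 − e^(−λt) = 0.75, t = −ln(0.25)/λ = 3979.04 hours.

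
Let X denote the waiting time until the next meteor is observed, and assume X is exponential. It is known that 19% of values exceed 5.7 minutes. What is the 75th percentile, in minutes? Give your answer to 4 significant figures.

e^(−λ·5.7) = 0.19 ⇒ λ = −ln(0.19)/5.7 = 0.291356.
75th percentile: 1 − e^(−λt) = 0.75, t = −ln(0.25)/λ = 4.75807 minutes.

4.758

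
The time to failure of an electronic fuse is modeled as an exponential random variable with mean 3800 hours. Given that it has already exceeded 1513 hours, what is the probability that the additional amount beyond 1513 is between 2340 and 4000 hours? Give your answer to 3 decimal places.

0.191

The rate is λ = 1/3800 = 0.000263158 per hour.
Memoryless: the residual past 1513 is again Exp(λ).
P(2340 < residual < 4000) = e^(−λ·2340) − e^(−λ·4000) = 0.54021 − 0.34902 ≈ 0.191.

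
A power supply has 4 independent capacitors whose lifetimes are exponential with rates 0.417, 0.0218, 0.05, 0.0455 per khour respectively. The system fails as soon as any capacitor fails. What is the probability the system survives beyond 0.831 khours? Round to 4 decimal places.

0.6415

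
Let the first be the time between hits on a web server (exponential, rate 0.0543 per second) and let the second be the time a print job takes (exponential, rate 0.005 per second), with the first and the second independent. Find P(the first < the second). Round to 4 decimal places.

λ_1 = 0.0543, λ_2 = 0.005.
For independent exponentials, P(the first < the second) = λ_1/(λ_1+λ_2) = 0.0543/0.0593 ≈ 0.9157.

0.9157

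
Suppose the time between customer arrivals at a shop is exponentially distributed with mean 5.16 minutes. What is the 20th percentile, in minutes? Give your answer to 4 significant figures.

The rate is λ = 1/5.16 = 0.193798 per minute.
Set 1 − e^(−λt) = 0.2, so t = −ln(0.8)/λ = 0.22314/0.193798 ≈ 1.15142 minutes.

1.151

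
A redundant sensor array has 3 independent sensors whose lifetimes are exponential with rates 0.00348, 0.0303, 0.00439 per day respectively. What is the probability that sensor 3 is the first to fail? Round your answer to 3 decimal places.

0.115

The time to first failure is exponential with rate Σλ = 0.00348 + 0.0303 + 0.00439 = 0.03817.
P(sensor 3 first) = λ_3/Σλ = 0.00439/0.03817 ≈ 0.115.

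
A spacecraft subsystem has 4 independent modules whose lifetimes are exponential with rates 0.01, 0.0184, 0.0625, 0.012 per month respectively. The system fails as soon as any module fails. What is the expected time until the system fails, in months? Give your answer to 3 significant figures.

9.72

The time to first failure is exponential with rate Σλ = 0.01 + 0.0184 + 0.0625 + 0.012 = 0.1029.
E[min] = 1/Σλ = 1/0.1029 = 9.71817 months.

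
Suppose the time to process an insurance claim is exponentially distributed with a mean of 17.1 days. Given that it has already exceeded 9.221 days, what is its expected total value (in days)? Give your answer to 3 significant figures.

26.3

The rate is λ = 1/17.1 = 0.0584795 per day.
By memorylessness, E[X | X > 9.221] = 9.221 + 1/λ = 9.221 + 17.1 = 26.321 days.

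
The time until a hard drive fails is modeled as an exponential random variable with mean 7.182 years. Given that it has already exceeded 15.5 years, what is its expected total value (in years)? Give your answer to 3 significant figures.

22.7

The rate is λ = 1/7.182 = 0.139237 per year.
By memorylessness, E[X | X > 15.5] = 15.5 + 1/λ = 15.5 + 7.182 = 22.682 years.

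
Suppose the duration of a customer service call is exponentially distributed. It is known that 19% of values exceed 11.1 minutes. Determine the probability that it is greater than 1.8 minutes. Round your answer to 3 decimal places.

e^(−λ·11.1) = 0.19 ⇒ λ = −ln(0.19)/11.1 = 0.149615.
P(X > 1.8) = e^(−0.149615·1.8) = e^(−0.26931) ≈ 0.764.

0.764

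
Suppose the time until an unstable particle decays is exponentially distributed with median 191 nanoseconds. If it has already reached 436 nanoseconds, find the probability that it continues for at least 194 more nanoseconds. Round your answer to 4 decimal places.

0.4946

For an exponential, median = ln(2)/λ, so λ = ln 2 / 191 = 0.00362904 per nanosecond.
By the memoryless property, P(X > 436+194 | X > 436) = P(X > 194).
P(X > 194) = e^(−0.70403) ≈ 0.4946.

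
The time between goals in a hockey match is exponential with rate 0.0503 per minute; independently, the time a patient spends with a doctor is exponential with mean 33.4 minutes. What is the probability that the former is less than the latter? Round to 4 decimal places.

0.6269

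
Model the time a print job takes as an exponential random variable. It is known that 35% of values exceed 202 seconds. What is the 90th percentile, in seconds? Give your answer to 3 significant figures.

443

e^(−λ·202) = 0.35 ⇒ λ = −ln(0.35)/202 = 0.00519714.
90th percentile: 1 − e^(−λt) = 0.9, t = −ln(0.1)/λ = 443.049 seconds.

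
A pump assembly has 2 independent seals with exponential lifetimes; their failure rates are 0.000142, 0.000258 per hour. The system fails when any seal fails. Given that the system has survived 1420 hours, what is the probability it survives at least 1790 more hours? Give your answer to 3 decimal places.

Time to first failure ~ Exp(Σλ) with Σλ = 0.0004.
By memorylessness, P(T > 1420+1790 | T > 1420) = P(T > 1790) = e^(−0.0004·1790) ≈ 0.489.

0.489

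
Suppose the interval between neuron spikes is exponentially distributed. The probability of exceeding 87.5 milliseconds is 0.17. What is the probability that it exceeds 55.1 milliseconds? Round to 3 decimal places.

0.328

e^(−λ·87.5) = 0.17 ⇒ λ = −ln(0.17)/87.5 = 0.0202509.
P(X > 55.1) = e^(−0.0202509·55.1) = e^(−1.1158) ≈ 0.328.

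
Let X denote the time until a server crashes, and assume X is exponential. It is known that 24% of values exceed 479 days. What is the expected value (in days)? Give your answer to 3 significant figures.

336

e^(−λ·479) = 0.24 ⇒ λ = −ln(0.24)/479 = 0.00297937.
Mean = 1/λ = 335.642 days.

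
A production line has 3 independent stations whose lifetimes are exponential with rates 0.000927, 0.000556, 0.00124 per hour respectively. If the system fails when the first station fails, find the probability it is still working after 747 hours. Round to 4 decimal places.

0.1308

The time to first failure is exponential with rate Σλ = 0.000927 + 0.000556 + 0.00124 = 0.002723.
P(min > 747) = e^(−0.002723·747) = e^(−2.0341) ≈ 0.1308.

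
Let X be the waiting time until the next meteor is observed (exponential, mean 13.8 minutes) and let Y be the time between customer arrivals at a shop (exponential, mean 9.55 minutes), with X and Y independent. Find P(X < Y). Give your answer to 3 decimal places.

0.409

λ_1 = 1/13.8 = 0.0724638, λ_2 = 1/9.55 = 0.104712.
For independent exponentials, P(X < Y) = λ_1/(λ_1+λ_2) = 0.0724638/0.177176 ≈ 0.409.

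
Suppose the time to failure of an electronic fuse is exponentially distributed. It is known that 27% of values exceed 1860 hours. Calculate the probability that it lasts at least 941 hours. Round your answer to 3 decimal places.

e^(−λ·1860) = 0.27 ⇒ λ = −ln(0.27)/1860 = 0.000703943.
P(X > 941) = e^(−0.000703943·941) = e^(−0.66241) ≈ 0.516.

0.516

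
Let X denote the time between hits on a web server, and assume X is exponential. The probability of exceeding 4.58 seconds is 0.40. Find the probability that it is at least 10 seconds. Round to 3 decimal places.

e^(−λ·4.58) = 0.40 ⇒ λ = −ln(0.40)/4.58 = 0.200063.
P(X > 10) = e^(−0.200063·10) = e^(−2.0006) ≈ 0.135.

0.135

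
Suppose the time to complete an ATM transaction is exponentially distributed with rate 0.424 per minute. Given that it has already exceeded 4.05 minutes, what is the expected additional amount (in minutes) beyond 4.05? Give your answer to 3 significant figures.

By memorylessness, the remaining amount past any threshold is again Exp(λ) with mean 1/λ = 2.35849 minutes.

2.36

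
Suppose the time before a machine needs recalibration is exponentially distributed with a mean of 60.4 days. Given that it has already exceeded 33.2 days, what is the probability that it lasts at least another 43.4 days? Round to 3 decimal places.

0.487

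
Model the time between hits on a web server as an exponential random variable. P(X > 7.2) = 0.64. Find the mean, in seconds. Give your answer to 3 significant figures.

e^(−λ·7.2) = 0.64 ⇒ λ = −ln(0.64)/7.2 = 0.0619843.
Mean = 1/λ = 16.1331 seconds.

16.1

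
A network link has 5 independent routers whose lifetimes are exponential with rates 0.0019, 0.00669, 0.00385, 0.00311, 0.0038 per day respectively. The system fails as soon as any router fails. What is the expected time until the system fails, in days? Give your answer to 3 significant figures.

The time to first failure is exponential with rate Σλ = 0.0019 + 0.00669 + 0.00385 + 0.00311 + 0.0038 = 0.01935.
E[min] = 1/Σλ = 1/0.01935 = 51.6796 days.

51.7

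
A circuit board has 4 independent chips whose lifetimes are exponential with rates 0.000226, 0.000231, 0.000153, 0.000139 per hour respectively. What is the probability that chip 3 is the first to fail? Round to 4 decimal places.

The time to first failure is exponential with rate Σλ = 0.000226 + 0.000231 + 0.000153 + 0.000139 = 0.000749.
P(chip 3 first) = λ_3/Σλ = 0.000153/0.000749 ≈ 0.2043.

0.2043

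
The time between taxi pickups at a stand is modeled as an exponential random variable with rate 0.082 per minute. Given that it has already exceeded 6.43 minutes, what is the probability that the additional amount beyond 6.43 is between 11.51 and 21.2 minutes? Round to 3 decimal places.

0.213

Memoryless: the residual past 6.43 is again Exp(λ).
P(11.51 < residual < 21.2) = e^(−λ·11.51) − e^(−λ·21.2) = 0.38914 − 0.17580 ≈ 0.213.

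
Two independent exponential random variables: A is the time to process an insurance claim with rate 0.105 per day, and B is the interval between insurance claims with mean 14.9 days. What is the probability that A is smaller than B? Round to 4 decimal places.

0.6101

λ_1 = 0.105, λ_2 = 1/14.9 = 0.0671141.
For independent exponentials, P(A < B) = λ_1/(λ_1+λ_2) = 0.105/0.172114 ≈ 0.6101.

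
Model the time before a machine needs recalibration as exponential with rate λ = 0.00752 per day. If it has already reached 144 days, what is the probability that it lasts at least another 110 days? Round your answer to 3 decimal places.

0.437

The exponential is memoryless, so the remaining time is again Exp(λ): the condition X > 144 is irrelevant.
P(X > 110) = e^(−0.8272) ≈ 0.437.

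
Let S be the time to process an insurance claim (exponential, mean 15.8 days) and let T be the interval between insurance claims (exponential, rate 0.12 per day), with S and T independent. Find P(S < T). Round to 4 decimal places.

0.3453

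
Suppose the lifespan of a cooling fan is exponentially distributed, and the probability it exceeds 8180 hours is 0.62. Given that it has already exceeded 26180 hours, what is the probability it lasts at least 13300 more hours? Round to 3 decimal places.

From e^(−λ·8180) = 0.62, λ = −ln(0.62)/8180 = 0.0000584396.
Memoryless: P(X > 26180+13300 | X > 26180) = P(X > 13300) = e^(−0.0000584396·13300) ≈ 0.460.

0.460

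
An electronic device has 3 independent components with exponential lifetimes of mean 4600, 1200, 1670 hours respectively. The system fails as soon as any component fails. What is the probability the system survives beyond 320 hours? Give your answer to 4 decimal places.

0.5899

The first failure time is exponential with rate Σλ_i = 1/4600 + 1/1200 + 1/1670 = 0.00164953 per hour.
P(min > 320) = e^(−0.00164953·320) = e^(−0.52785) ≈ 0.5899.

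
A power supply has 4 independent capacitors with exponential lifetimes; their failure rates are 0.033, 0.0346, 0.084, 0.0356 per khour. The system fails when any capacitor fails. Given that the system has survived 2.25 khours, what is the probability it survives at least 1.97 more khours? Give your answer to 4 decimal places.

Time to first failure ~ Exp(Σλ) with Σλ = 0.1872.
By memorylessness, P(T > 2.25+1.97 | T > 2.25) = P(T > 1.97) = e^(−0.1872·1.97) ≈ 0.6916.

0.6916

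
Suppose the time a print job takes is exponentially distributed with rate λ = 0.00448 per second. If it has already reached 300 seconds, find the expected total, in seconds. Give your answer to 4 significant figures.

By memorylessness, E[X | X > 300] = 300 + 1/λ = 300 + 223.214 = 523.214 seconds.

523.2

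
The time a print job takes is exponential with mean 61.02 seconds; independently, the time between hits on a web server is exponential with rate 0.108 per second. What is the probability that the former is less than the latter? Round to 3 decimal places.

λ_1 = 1/61.02 = 0.0163881, λ_2 = 0.108.
For independent exponentials, P(the former < the latter) = λ_1/(λ_1+λ_2) = 0.0163881/0.124388 ≈ 0.132.

0.132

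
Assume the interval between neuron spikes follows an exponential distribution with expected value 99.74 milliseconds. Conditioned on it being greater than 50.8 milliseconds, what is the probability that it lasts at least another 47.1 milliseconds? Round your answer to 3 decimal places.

0.624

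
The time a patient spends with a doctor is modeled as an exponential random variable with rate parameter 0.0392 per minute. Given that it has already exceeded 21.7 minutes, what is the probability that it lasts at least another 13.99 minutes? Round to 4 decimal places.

0.5779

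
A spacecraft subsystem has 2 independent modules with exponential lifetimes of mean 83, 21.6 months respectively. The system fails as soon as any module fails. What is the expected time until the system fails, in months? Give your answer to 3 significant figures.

The first failure time is exponential with rate Σλ_i = 1/83 + 1/21.6 = 0.0583445 per month.
E[min] = 1/Σλ = 1/0.0583445 = 17.1396 months.

17.1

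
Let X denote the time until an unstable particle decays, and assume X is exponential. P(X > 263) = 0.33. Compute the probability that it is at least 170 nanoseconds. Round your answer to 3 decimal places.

0.488

e^(−λ·263) = 0.33 ⇒ λ = −ln(0.33)/263 = 0.00421545.
P(X > 170) = e^(−0.00421545·170) = e^(−0.71663) ≈ 0.488.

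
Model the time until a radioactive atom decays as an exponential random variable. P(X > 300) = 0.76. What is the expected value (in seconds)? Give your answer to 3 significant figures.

1090

e^(−λ·300) = 0.76 ⇒ λ = −ln(0.76)/300 = 0.000914789.
Mean = 1/λ = 1093.15 seconds.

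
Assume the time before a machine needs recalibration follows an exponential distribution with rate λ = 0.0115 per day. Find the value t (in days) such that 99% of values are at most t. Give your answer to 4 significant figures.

400.4

Set 1 − e^(−λt) = 0.99, so t = −ln(0.01)/λ = 4.6052/0.0115 ≈ 400.45 days.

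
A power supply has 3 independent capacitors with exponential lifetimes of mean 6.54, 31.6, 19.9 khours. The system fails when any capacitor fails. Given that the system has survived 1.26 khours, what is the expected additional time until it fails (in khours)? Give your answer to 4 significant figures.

First-failure rate Σλ = 1/6.54 + 1/31.6 + 1/19.9 = 0.234802.
By memorylessness the expected residual is 1/Σλ = 4.25891 khours, regardless of the 1.26 already elapsed.

4.259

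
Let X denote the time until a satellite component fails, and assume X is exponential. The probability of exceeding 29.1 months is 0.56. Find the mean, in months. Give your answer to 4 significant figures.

50.19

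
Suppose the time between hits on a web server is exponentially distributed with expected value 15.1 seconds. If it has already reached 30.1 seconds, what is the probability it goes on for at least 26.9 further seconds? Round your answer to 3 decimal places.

The rate is λ = 1/15.1 = 0.0662252 per second.
By the memoryless property, P(X > 30.1+26.9 | X > 30.1) = P(X > 26.9).
P(X > 26.9) = e^(−1.7815) ≈ 0.168.

0.168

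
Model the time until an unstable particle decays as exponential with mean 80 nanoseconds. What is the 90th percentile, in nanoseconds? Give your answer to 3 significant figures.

184

The rate is λ = 1/80 = 0.0125 per nanosecond.
Set 1 − e^(−λt) = 0.9, so t = −ln(0.1)/λ = 2.3026/0.0125 ≈ 184.207 nanoseconds.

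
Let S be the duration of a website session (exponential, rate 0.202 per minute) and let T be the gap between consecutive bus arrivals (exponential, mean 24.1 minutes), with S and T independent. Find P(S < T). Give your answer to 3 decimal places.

0.830

λ_1 = 0.202, λ_2 = 1/24.1 = 0.0414938.
For independent exponentials, P(S < T) = λ_1/(λ_1+λ_2) = 0.202/0.243494 ≈ 0.830.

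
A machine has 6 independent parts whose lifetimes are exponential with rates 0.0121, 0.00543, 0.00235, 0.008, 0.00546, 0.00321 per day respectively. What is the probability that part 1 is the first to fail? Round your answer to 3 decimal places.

The time to first failure is exponential with rate Σλ = 0.0121 + 0.00543 + 0.00235 + 0.008 + 0.00546 + 0.00321 = 0.03655.
P(part 1 first) = λ_1/Σλ = 0.0121/0.03655 ≈ 0.331.

0.331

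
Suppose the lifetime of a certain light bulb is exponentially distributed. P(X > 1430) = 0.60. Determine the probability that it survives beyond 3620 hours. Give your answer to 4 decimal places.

0.2744

e^(−λ·1430) = 0.60 ⇒ λ = −ln(0.60)/1430 = 0.000357221.
P(X > 3620) = e^(−0.000357221·3620) = e^(−1.2931) ≈ 0.2744.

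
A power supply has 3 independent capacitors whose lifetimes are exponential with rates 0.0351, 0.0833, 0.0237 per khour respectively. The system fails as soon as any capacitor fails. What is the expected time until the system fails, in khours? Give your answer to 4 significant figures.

The time to first failure is exponential with rate Σλ = 0.0351 + 0.0833 + 0.0237 = 0.1421.
E[min] = 1/Σλ = 1/0.1421 = 7.0373 khours.

7.037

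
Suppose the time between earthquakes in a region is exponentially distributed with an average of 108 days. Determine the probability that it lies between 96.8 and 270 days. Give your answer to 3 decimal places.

The rate is λ = 1/108 = 0.00925926 per day.
P(96.8 < X < 270) = e^(−λ·96.8) − e^(−λ·270) = 0.40808 − 0.08208 ≈ 0.326.

0.326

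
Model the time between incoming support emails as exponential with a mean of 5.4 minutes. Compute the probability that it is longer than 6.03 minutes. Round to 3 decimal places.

The rate is λ = 1/5.4 = 0.185185 per minute.
P(X > 6.03) = e^(−λ·6.03) = e^(−1.1167) ≈ 0.327.

0.327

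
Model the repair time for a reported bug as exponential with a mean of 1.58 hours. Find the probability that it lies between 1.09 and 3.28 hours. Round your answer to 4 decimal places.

The rate is λ = 1/1.58 = 0.632911 per hour.
P(1.09 < X < 3.28) = e^(−λ·1.09) − e^(−λ·3.28) = 0.50164 − 0.12544 ≈ 0.3762.

0.3762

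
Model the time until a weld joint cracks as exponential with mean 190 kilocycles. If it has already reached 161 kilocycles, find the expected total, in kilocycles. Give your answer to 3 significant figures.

The rate is λ = 1/190 = 0.00526316 per kilocycle.
By memorylessness, E[X | X > 161] = 161 + 1/λ = 161 + 190 = 351 kilocycles.

351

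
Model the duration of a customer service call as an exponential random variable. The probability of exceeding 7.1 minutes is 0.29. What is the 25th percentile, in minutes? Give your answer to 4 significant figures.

e^(−λ·7.1) = 0.29 ⇒ λ = −ln(0.29)/7.1 = 0.174349.
25th percentile: 1 − e^(−λt) = 0.25, t = −ln(0.75)/λ = 1.65004 minutes.

1.650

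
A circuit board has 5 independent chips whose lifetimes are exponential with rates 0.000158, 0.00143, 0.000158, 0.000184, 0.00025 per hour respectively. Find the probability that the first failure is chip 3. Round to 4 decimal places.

The time to first failure is exponential with rate Σλ = 0.000158 + 0.00143 + 0.000158 + 0.000184 + 0.00025 = 0.00218.
P(chip 3 first) = λ_3/Σλ = 0.000158/0.00218 ≈ 0.0725.

0.0725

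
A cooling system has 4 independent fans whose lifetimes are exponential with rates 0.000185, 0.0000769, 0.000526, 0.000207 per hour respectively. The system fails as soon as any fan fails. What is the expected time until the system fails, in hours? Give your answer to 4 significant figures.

The time to first failure is exponential with rate Σλ = 0.000185 + 0.0000769 + 0.000526 + 0.000207 = 0.0009949.
E[min] = 1/Σλ = 1/0.0009949 = 1005.13 hours.

1005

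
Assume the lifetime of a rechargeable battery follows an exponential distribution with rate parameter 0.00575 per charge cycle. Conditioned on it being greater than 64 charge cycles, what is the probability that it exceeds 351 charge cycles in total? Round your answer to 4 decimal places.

P(X > s+t | X > s) = e^(−λ(s+t))/e^(−λs) = e^(−λt), independent of s = 64.
P(X > 287) = e^(−1.6502) ≈ 0.1920.

0.1920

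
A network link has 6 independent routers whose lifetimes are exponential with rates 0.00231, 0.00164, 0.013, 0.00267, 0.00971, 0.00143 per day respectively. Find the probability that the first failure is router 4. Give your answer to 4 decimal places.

0.0868

The time to first failure is exponential with rate Σλ = 0.00231 + 0.00164 + 0.013 + 0.00267 + 0.00971 + 0.00143 = 0.03076.
P(router 4 first) = λ_4/Σλ = 0.00267/0.03076 ≈ 0.0868.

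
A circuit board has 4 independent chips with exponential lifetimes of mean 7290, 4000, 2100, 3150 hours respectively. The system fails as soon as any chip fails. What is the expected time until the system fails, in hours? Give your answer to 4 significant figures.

The first failure time is exponential with rate Σλ_i = 1/7290 + 1/4000 + 1/2100 + 1/3150 = 0.00118083 per hour.
E[min] = 1/Σλ = 1/0.00118083 = 846.866 hours.

846.9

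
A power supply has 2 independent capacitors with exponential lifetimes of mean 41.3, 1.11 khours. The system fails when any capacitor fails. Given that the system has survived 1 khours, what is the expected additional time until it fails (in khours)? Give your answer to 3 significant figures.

1.08

First-failure rate Σλ = 1/41.3 + 1/1.11 = 0.925114.
By memorylessness the expected residual is 1/Σλ = 1.08095 khours, regardless of the 1 already elapsed.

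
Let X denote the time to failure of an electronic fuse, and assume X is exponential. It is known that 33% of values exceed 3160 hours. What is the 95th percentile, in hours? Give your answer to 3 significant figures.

e^(−λ·3160) = 0.33 ⇒ λ = −ln(0.33)/3160 = 0.000350843.
95th percentile: 1 − e^(−λt) = 0.95, t = −ln(0.05)/λ = 8538.68 hours.

8540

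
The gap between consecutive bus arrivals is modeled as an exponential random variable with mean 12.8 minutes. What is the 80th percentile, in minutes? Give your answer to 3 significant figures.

The rate is λ = 1/12.8 = 0.078125 per minute.
Set 1 − e^(−λt) = 0.8, so t = −ln(0.2)/λ = 1.6094/0.078125 ≈ 20.6008 minutes.

20.6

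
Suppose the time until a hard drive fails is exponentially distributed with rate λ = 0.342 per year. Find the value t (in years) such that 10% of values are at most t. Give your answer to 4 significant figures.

Set 1 − e^(−λt) = 0.1, so t = −ln(0.9)/λ = 0.10536/0.342 ≈ 0.308072 years.

0.3081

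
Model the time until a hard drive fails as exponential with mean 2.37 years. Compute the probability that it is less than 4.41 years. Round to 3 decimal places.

The rate is λ = 1/2.37 = 0.421941 per year.
P(X ≤ 4.41) = 1 − e^(−λ·4.41) = 1 − e^(−1.8608) ≈ 0.844.

0.844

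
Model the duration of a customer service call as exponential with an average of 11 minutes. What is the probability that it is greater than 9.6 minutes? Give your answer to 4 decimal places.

The rate is λ = 1/11 = 0.0909091 per minute.
P(X > 9.6) = e^(−λ·9.6) = e^(−0.87273) ≈ 0.4178.

0.4178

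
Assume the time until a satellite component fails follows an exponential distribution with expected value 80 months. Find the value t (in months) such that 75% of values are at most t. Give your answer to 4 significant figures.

110.9

The rate is λ = 1/80 = 0.0125 per month.
Set 1 − e^(−λt) = 0.75, so t = −ln(0.25)/λ = 1.3863/0.0125 ≈ 110.904 months.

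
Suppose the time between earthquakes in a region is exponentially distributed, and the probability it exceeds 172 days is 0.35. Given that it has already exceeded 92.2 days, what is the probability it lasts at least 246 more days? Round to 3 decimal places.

0.223

From e^(−λ·172) = 0.35, λ = −ln(0.35)/172 = 0.00610362.
Memoryless: P(X > 92.2+246 | X > 92.2) = P(X > 246) = e^(−0.00610362·246) ≈ 0.223.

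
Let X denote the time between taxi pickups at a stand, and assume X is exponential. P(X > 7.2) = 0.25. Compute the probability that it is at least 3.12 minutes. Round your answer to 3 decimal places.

0.548

e^(−λ·7.2) = 0.25 ⇒ λ = −ln(0.25)/7.2 = 0.192541.
P(X > 3.12) = e^(−0.192541·3.12) = e^(−0.60073) ≈ 0.548.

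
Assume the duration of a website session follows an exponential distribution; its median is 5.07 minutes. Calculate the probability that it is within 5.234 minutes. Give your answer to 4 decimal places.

For an exponential, median = ln(2)/λ, so λ = ln 2 / 5.07 = 0.136715 per minute.
P(X ≤ 5.234) = 1 − e^(−λ·5.234) = 1 − e^(−0.71557) ≈ 0.5111.

0.5111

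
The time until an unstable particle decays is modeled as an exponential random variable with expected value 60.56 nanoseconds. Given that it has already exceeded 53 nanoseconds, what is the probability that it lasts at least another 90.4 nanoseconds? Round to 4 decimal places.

The rate is λ = 1/60.56 = 0.0165125 per nanosecond.
The exponential is memoryless, so the remaining time is again Exp(λ): the condition X > 53 is irrelevant.
P(X > 90.4) = e^(−1.4927) ≈ 0.2248.

0.2248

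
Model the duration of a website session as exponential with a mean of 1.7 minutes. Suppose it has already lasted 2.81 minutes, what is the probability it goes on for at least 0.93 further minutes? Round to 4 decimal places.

0.5786

The rate is λ = 1/1.7 = 0.588235 per minute.
By the memoryless property, P(X > 2.81+0.93 | X > 2.81) = P(X > 0.93).
P(X > 0.93) = e^(−0.54706) ≈ 0.5786.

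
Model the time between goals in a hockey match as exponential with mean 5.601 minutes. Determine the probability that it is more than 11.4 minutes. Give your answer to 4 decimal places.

0.1306

The rate is λ = 1/5.601 = 0.17854 per minute.
P(X > 11.4) = e^(−λ·11.4) = e^(−2.0354) ≈ 0.1306.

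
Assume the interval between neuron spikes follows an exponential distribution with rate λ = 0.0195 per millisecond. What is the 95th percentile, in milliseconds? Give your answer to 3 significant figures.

154

Set 1 − e^(−λt) = 0.95, so t = −ln(0.05)/λ = 2.9957/0.0195 ≈ 153.627 milliseconds.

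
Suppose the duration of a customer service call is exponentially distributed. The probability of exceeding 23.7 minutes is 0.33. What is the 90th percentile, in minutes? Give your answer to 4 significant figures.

49.22

e^(−λ·23.7) = 0.33 ⇒ λ = −ln(0.33)/23.7 = 0.046779.
90th percentile: 1 − e^(−λt) = 0.9, t = −ln(0.1)/λ = 49.2226 minutes.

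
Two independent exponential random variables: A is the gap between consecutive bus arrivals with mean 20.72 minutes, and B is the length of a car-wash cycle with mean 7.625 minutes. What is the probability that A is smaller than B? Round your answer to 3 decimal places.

λ_1 = 1/20.72 = 0.0482625, λ_2 = 1/7.625 = 0.131148.
For independent exponentials, P(A < B) = λ_1/(λ_1+λ_2) = 0.0482625/0.17941 ≈ 0.269.

0.269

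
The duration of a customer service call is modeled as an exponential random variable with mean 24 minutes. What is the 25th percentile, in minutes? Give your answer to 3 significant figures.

6.90

The rate is λ = 1/24 = 0.0416667 per minute.
Set 1 − e^(−λt) = 0.25, so t = −ln(0.75)/λ = 0.28768/0.0416667 ≈ 6.90437 minutes.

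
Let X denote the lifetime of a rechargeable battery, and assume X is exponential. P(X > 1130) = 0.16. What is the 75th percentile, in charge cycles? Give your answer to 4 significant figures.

854.8

e^(−λ·1130) = 0.16 ⇒ λ = −ln(0.16)/1130 = 0.00162175.
75th percentile: 1 − e^(−λt) = 0.75, t = −ln(0.25)/λ = 854.812 charge cycles.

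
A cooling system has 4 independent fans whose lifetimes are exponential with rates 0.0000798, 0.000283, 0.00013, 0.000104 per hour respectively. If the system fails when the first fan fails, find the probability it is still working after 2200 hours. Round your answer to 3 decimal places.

The time to first failure is exponential with rate Σλ = 0.0000798 + 0.000283 + 0.00013 + 0.000104 = 0.0005968.
P(min > 2200) = e^(−0.0005968·2200) = e^(−1.313) ≈ 0.269.

0.269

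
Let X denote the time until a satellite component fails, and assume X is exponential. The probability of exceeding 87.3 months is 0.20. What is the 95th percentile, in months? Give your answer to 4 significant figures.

162.5

e^(−λ·87.3) = 0.20 ⇒ λ = −ln(0.20)/87.3 = 0.0184357.
95th percentile: 1 − e^(−λt) = 0.95, t = −ln(0.05)/λ = 162.496 months.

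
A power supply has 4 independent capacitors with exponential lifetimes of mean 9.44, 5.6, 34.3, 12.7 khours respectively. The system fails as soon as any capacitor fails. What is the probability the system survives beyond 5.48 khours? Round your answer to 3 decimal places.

The first failure time is exponential with rate Σλ_i = 1/9.44 + 1/5.6 + 1/34.3 + 1/12.7 = 0.392398 per khour.
P(min > 5.48) = e^(−0.392398·5.48) = e^(−2.1503) ≈ 0.116.

0.116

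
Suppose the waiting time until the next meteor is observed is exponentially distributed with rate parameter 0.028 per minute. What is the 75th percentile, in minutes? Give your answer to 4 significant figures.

Set 1 − e^(−λt) = 0.75, so t = −ln(0.25)/λ = 1.3863/0.028 ≈ 49.5105 minutes.

49.51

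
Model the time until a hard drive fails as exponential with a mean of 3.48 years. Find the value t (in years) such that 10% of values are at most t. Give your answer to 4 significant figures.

0.3667

The rate is λ = 1/3.48 = 0.287356 per year.
Set 1 − e^(−λt) = 0.1, so t = −ln(0.9)/λ = 0.10536/0.287356 ≈ 0.366655 years.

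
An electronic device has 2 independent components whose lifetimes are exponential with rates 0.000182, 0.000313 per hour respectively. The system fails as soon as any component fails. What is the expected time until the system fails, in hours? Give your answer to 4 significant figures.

The time to first failure is exponential with rate Σλ = 0.000182 + 0.000313 = 0.000495.
E[min] = 1/Σλ = 1/0.000495 = 2020.2 hours.

2020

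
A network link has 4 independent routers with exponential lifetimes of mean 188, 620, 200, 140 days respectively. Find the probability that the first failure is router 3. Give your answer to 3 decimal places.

0.262

Rates: λ_i = 1/mean_i → 0.00531915, 0.0016129, 0.005, 0.00714286; Σλ = 0.0190749.
P(router 3 first) = λ_3/Σλ = 0.005/0.0190749 ≈ 0.262.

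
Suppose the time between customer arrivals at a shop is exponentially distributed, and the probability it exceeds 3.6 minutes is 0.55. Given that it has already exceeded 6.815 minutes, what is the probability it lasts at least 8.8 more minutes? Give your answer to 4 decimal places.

0.2319

From e^(−λ·3.6) = 0.55, λ = −ln(0.55)/3.6 = 0.166066.
Memoryless: P(X > 6.815+8.8 | X > 6.815) = P(X > 8.8) = e^(−0.166066·8.8) ≈ 0.2319.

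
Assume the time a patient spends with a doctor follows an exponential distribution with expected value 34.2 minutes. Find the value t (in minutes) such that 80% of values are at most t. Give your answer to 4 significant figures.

The rate is λ = 1/34.2 = 0.0292398 per minute.
Set 1 − e^(−λt) = 0.8, so t = −ln(0.2)/λ = 1.6094/0.0292398 ≈ 55.0428 minutes.

55.04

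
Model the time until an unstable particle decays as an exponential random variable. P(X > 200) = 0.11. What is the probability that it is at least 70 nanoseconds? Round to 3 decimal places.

0.462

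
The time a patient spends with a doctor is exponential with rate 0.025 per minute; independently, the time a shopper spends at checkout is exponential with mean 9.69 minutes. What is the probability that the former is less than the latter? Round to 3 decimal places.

λ_1 = 0.025, λ_2 = 1/9.69 = 0.103199.
For independent exponentials, P(the former < the latter) = λ_1/(λ_1+λ_2) = 0.025/0.128199 ≈ 0.195.

0.195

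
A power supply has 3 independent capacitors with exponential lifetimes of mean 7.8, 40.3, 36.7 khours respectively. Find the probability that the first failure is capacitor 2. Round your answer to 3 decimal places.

0.138

Rates: λ_i = 1/mean_i → 0.128205, 0.0248139, 0.027248; Σλ = 0.180267.
P(capacitor 2 first) = λ_2/Σλ = 0.0248139/0.180267 ≈ 0.138.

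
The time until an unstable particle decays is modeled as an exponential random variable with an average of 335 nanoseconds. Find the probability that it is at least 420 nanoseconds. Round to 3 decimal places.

0.285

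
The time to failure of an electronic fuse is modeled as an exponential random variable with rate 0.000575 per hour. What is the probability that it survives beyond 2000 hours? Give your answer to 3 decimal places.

0.317

P(X > 2000) = e^(−λ·2000) = e^(−1.15) ≈ 0.317.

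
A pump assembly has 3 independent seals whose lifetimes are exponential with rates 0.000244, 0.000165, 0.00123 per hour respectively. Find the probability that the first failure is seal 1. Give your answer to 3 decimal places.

0.149

The time to first failure is exponential with rate Σλ = 0.000244 + 0.000165 + 0.00123 = 0.001639.
P(seal 1 first) = λ_1/Σλ = 0.000244/0.001639 ≈ 0.149.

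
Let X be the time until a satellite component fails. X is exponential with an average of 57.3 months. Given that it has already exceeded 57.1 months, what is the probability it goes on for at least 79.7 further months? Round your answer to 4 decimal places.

0.2488

The rate is λ = 1/57.3 = 0.017452 per month.
P(X > s+t | X > s) = e^(−λ(s+t))/e^(−λs) = e^(−λt), independent of s = 57.1.
P(X > 79.7) = e^(−1.3909) ≈ 0.2488.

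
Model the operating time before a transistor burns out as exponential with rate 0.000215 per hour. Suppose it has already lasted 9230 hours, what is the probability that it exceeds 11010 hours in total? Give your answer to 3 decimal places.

0.682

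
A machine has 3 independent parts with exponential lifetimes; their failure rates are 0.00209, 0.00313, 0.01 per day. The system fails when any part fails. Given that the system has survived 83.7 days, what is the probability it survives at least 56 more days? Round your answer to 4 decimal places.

0.4264

Time to first failure ~ Exp(Σλ) with Σλ = 0.01522.
By memorylessness, P(T > 83.7+56 | T > 83.7) = P(T > 56) = e^(−0.01522·56) ≈ 0.4264.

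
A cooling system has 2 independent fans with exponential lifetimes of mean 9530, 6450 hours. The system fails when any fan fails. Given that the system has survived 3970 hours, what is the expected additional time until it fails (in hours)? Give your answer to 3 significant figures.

3850

First-failure rate Σλ = 1/9530 + 1/6450 = 0.000259971.
By memorylessness the expected residual is 1/Σλ = 3846.59 hours, regardless of the 3970 already elapsed.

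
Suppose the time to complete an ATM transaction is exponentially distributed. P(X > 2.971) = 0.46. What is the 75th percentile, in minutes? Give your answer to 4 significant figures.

e^(−λ·2.971) = 0.46 ⇒ λ = −ln(0.46)/2.971 = 0.26137.
75th percentile: 1 − e^(−λt) = 0.75, t = −ln(0.25)/λ = 5.30396 minutes.

5.304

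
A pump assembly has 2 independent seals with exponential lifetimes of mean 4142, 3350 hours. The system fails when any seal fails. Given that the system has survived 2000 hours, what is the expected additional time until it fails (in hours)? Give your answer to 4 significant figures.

First-failure rate Σλ = 1/4142 + 1/3350 = 0.000539937.
By memorylessness the expected residual is 1/Σλ = 1852.07 hours, regardless of the 2000 already elapsed.

1852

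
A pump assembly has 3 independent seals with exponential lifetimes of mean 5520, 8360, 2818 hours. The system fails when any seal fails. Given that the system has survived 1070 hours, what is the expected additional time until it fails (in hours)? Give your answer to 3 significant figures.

1530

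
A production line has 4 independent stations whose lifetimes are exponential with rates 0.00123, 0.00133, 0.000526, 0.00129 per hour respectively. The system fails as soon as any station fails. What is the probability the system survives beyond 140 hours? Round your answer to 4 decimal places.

0.5419

The time to first failure is exponential with rate Σλ = 0.00123 + 0.00133 + 0.000526 + 0.00129 = 0.004376.
P(min > 140) = e^(−0.004376·140) = e^(−0.61264) ≈ 0.5419.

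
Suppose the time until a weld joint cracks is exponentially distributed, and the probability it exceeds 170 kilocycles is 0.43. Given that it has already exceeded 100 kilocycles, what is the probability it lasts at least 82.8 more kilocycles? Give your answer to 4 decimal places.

From e^(−λ·170) = 0.43, λ = −ln(0.43)/170 = 0.00496453.
Memoryless: P(X > 100+82.8 | X > 100) = P(X > 82.8) = e^(−0.00496453·82.8) ≈ 0.6629.

0.6629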